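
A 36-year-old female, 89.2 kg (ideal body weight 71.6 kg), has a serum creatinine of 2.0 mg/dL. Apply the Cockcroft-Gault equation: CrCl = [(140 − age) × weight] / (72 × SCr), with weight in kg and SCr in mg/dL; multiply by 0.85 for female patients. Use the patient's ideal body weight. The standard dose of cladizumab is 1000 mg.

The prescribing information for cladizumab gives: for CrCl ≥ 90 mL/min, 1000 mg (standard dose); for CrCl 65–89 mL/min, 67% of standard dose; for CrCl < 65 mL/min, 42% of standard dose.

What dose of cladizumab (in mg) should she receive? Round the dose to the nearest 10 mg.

420 mg

CrCl = (140 − 36) × 71.6 / (72 × 2) × 0.85 = 7446.4 / 144.00 × 0.85 ≈ 44.0 mL/min
CrCl ≈ 44 mL/min → bracket < 65 mL/min.
42% of 1000 mg = 420 mg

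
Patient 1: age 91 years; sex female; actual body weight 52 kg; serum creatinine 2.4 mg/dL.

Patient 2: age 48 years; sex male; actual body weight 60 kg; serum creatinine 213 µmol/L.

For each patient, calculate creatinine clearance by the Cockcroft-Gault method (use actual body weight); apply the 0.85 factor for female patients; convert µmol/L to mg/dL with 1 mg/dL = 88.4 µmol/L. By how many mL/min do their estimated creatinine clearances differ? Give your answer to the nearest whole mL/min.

19 mL/min

Patient 1: CrCl = (140 − 91) × 52 / (72 × 2.4) × 0.85 = 2548.0 / 172.80 × 0.85 ≈ 12.5 mL/min
Patient 2: SCr = 213 / 88.4 = 2.41 mg/dL
Patient 2: CrCl = (140 − 48) × 60 / (72 × 2.41) = 5520.0 / 173.52 ≈ 31.8 mL/min
|12.5 − 31.8| = 19.3 mL/min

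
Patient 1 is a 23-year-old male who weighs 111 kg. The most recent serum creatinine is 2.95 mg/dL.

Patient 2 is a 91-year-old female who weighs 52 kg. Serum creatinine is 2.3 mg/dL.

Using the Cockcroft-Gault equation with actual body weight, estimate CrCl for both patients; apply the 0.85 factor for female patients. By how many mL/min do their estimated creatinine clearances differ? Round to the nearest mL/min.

Patient 1: CrCl = (140 − 23) × 111 / (72 × 2.95) = 12987.0 / 212.40 ≈ 61.1 mL/min
Patient 2: CrCl = (140 − 91) × 52 / (72 × 2.3) × 0.85 = 2548.0 / 165.60 × 0.85 ≈ 13.1 mL/min
|61.1 − 13.1| = 48.0 mL/min

48 mL/min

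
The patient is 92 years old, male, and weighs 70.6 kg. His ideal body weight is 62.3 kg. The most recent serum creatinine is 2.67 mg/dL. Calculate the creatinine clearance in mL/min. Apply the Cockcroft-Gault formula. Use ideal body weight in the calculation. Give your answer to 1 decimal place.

15.6 mL/min

CrCl = (140 − 92) × 62.3 / (72 × 2.67) = 2990.4 / 192.24 ≈ 15.6 mL/min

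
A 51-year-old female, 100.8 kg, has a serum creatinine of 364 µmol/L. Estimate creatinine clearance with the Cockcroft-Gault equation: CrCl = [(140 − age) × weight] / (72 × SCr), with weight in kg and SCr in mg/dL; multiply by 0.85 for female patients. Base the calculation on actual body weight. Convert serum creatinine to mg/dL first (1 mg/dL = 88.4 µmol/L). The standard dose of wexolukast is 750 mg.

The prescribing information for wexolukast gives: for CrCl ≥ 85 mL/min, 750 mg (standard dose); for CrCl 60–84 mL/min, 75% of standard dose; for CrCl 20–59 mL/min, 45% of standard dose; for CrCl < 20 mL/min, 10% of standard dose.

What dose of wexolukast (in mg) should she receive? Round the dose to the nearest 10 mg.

340 mg

SCr = 364 / 88.4 = 4.118 mg/dL
CrCl = (140 − 51) × 100.8 / (72 × 4.118) × 0.85 = 8971.2 / 296.50 × 0.85 ≈ 25.7 mL/min
CrCl ≈ 26 mL/min → bracket 20–59 mL/min.
45% of 750 mg = 337.5 mg → 340 mg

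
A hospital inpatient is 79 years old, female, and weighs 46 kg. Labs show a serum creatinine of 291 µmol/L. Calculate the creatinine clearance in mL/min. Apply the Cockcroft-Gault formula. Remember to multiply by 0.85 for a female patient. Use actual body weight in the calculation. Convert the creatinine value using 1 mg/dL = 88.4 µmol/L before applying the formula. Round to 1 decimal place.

SCr = 291 / 88.4 = 3.292 mg/dL
CrCl = (140 − 79) × 46 / (72 × 3.292) × 0.85 = 2806.0 / 237.02 × 0.85 ≈ 10.1 mL/min

10.1 mL/min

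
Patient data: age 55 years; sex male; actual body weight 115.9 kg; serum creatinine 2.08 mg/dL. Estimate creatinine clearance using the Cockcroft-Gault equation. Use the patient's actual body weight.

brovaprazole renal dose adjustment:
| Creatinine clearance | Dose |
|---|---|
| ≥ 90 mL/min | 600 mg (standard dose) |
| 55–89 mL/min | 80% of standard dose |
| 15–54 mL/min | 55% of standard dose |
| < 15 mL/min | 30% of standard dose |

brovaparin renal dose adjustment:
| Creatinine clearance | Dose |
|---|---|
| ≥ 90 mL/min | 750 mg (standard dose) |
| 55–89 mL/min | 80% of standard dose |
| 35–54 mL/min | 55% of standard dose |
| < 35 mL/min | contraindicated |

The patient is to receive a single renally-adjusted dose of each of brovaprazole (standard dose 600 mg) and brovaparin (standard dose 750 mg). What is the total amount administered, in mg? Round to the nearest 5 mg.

CrCl = (140 − 55) × 115.9 / (72 × 2.08) = 9851.5 / 149.76 ≈ 65.8 mL/min
CrCl ≈ 66 mL/min.
brovaprazole: 55–89 mL/min → 80% of 600 mg = 480 mg.
brovaparin: 55–89 mL/min → 80% of 750 mg = 600 mg.
Total = 480 + 600 = 1080 mg.

1080 mg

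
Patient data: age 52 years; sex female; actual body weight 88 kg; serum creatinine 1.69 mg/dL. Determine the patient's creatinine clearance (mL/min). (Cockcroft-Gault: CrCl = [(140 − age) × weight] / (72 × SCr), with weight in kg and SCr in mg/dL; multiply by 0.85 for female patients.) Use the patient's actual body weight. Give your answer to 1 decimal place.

54.1 mL/min

CrCl = (140 − 52) × 88 / (72 × 1.69) × 0.85 = 7744.0 / 121.68 × 0.85 ≈ 54.1 mL/min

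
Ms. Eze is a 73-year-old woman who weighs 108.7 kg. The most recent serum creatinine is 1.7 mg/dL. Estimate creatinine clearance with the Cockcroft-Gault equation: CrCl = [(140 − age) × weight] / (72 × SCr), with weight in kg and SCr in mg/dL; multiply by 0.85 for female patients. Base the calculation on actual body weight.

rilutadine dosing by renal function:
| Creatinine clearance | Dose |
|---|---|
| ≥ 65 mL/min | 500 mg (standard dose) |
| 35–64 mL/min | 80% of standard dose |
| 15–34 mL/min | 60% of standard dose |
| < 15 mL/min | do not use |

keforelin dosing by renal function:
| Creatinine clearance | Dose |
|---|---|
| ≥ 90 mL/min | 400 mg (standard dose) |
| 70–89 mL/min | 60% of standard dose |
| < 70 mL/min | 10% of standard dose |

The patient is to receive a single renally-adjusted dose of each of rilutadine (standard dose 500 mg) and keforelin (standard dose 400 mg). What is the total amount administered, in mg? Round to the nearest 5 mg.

CrCl = (140 − 73) × 108.7 / (72 × 1.7) × 0.85 = 7282.9 / 122.40 × 0.85 ≈ 50.6 mL/min
CrCl ≈ 51 mL/min.
rilutadine: 35–64 mL/min → 80% of 500 mg = 400 mg.
keforelin: < 70 mL/min → 10% of 400 mg = 40 mg.
Total = 400 + 40 = 440 mg.

440 mg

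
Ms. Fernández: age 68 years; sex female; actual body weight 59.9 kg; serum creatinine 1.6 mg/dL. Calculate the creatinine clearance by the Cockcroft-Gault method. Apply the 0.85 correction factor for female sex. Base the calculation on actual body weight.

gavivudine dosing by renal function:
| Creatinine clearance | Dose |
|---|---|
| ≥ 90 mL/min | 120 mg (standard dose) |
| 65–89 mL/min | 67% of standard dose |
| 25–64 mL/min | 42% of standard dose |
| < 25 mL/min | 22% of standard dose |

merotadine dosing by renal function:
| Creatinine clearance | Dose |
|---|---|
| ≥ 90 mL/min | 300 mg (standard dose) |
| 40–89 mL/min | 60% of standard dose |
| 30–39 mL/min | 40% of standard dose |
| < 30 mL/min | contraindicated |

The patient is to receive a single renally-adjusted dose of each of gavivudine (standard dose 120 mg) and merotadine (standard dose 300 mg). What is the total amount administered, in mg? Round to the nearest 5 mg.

CrCl = (140 − 68) × 59.9 / (72 × 1.6) × 0.85 = 4312.8 / 115.20 × 0.85 ≈ 31.8 mL/min
CrCl ≈ 32 mL/min.
gavivudine: 25–64 mL/min → 42% of 120 mg = 50.4 mg.
merotadine: 30–39 mL/min → 40% of 300 mg = 120 mg.
Total = 50.4 + 120 = 170.4 mg.

170 mg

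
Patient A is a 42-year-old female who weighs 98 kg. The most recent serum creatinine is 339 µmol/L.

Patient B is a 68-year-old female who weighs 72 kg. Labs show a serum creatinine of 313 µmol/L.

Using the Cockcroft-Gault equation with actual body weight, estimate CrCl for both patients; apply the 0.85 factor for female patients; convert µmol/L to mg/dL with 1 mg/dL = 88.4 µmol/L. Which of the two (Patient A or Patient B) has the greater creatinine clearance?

Patient A: SCr = 339 / 88.4 = 3.835 mg/dL
Patient A: CrCl = (140 − 42) × 98 / (72 × 3.835) × 0.85 = 9604.0 / 276.12 × 0.85 ≈ 29.6 mL/min
Patient B: SCr = 313 / 88.4 = 3.541 mg/dL
Patient B: CrCl = (140 − 68) × 72 / (72 × 3.541) × 0.85 = 5184.0 / 254.95 × 0.85 ≈ 17.3 mL/min
29.6 vs 17.3 mL/min → Patient A is higher.

Patient A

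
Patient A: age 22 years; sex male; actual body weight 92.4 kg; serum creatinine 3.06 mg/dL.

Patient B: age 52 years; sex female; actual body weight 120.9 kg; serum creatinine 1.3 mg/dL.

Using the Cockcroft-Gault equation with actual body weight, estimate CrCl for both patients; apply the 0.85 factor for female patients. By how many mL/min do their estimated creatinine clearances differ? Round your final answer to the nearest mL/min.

47 mL/min

Patient A: CrCl = (140 − 22) × 92.4 / (72 × 3.06) = 10903.2 / 220.32 ≈ 49.5 mL/min
Patient B: CrCl = (140 − 52) × 120.9 / (72 × 1.3) × 0.85 = 10639.2 / 93.60 × 0.85 ≈ 96.6 mL/min
|49.5 − 96.6| = 47.1 mL/min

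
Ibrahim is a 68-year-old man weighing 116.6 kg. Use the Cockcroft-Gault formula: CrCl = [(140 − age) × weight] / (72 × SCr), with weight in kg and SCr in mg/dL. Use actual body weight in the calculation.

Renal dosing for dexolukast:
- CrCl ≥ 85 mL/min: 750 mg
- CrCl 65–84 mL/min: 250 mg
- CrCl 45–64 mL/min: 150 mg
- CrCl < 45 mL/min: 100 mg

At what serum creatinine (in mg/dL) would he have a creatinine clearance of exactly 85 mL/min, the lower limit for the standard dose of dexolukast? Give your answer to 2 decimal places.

Standard dose requires CrCl ≥ 85 mL/min.
Set (140 − 68) × 116.6 / (72 × SCr) = 85
SCr = (140 − 68) × 116.6 / (72 × 85) = 1.372 mg/dL

1.37 mg/dL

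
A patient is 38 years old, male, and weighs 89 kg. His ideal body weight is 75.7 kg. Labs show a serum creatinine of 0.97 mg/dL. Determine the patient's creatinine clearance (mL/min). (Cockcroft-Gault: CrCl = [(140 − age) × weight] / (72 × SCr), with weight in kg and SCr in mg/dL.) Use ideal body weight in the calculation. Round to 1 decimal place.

CrCl = (140 − 38) × 75.7 / (72 × 0.97) = 7721.4 / 69.84 ≈ 110.6 mL/min

110.6 mL/min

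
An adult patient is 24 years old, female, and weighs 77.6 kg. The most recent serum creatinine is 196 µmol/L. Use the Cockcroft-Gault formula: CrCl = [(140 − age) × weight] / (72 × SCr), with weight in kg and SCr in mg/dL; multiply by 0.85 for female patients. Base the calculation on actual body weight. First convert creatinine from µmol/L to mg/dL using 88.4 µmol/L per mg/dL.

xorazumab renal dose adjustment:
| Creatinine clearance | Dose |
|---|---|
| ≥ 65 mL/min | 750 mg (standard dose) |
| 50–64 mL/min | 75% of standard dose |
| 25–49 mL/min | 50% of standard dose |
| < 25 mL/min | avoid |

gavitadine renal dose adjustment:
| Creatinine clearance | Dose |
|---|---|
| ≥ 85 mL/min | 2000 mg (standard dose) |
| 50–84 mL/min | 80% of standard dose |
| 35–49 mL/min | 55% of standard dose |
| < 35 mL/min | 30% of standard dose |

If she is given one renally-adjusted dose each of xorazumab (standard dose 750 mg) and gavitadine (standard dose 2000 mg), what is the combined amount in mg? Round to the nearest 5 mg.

SCr = 196 / 88.4 = 2.217 mg/dL
CrCl = (140 − 24) × 77.6 / (72 × 2.217) × 0.85 = 9001.6 / 159.62 × 0.85 ≈ 47.9 mL/min
CrCl ≈ 48 mL/min.
xorazumab: 25–49 mL/min → 50% of 750 mg = 375 mg.
gavitadine: 35–49 mL/min → 55% of 2000 mg = 1100 mg.
Total = 375 + 1100 = 1475 mg.

1475 mg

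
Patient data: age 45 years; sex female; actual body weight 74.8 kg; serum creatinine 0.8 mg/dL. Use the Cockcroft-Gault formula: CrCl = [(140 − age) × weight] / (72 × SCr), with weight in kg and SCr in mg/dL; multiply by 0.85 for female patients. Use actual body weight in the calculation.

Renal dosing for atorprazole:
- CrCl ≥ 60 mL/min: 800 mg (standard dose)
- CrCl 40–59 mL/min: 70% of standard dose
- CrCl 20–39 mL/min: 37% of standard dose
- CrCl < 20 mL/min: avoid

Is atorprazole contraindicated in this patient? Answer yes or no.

no

CrCl = (140 − 45) × 74.8 / (72 × 0.8) × 0.85 = 7106.0 / 57.60 × 0.85 ≈ 104.9 mL/min
CrCl ≈ 105 mL/min, which is ≥ 20 mL/min.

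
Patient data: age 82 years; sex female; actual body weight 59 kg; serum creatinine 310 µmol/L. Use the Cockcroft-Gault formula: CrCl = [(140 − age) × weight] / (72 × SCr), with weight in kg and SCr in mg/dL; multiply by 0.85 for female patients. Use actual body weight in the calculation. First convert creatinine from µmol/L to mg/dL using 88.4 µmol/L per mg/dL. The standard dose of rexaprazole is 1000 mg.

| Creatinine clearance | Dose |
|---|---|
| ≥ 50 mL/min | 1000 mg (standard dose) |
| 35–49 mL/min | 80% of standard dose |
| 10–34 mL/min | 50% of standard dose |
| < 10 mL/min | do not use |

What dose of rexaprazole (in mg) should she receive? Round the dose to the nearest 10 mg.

500 mg

SCr = 310 / 88.4 = 3.507 mg/dL
CrCl = (140 − 82) × 59 / (72 × 3.507) × 0.85 = 3422.0 / 252.50 × 0.85 ≈ 11.5 mL/min
CrCl ≈ 12 mL/min → bracket 10–34 mL/min.
50% of 1000 mg = 500 mg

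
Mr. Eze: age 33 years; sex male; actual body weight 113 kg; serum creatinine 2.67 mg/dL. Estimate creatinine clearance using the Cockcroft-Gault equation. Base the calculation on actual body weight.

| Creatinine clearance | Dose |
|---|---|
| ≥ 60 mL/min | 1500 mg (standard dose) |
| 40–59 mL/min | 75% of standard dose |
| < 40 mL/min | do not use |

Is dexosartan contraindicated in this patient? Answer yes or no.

no

CrCl = (140 − 33) × 113 / (72 × 2.67) = 12091.0 / 192.24 ≈ 62.9 mL/min
CrCl ≈ 63 mL/min, which is ≥ 40 mL/min.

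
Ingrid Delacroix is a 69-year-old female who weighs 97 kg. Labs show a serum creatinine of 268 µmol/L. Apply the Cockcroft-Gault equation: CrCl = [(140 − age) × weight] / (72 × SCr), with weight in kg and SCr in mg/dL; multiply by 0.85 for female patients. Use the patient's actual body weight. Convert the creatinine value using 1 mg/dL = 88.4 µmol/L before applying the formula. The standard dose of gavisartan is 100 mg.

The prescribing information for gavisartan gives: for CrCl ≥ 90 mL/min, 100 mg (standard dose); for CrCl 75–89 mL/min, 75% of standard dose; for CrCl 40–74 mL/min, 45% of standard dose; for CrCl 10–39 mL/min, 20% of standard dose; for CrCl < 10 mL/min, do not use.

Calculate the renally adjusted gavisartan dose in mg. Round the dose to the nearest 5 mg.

SCr = 268 / 88.4 = 3.032 mg/dL
CrCl = (140 − 69) × 97 / (72 × 3.032) × 0.85 = 6887.0 / 218.30 × 0.85 ≈ 26.8 mL/min
CrCl ≈ 27 mL/min → bracket 10–39 mL/min.
20% of 100 mg = 20 mg

20 mg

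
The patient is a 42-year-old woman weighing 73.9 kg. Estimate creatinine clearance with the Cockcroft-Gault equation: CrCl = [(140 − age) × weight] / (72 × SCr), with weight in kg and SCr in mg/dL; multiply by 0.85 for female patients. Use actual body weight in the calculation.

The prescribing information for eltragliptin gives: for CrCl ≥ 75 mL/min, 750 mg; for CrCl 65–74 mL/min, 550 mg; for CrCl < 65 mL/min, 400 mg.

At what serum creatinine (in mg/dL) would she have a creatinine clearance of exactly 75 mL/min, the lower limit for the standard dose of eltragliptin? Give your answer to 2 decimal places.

Standard dose requires CrCl ≥ 75 mL/min.
Set (140 − 42) × 73.9 × 0.85 / (72 × SCr) = 75
SCr = (140 − 42) × 73.9 × 0.85 / (72 × 75) = 1.140 mg/dL

1.14 mg/dL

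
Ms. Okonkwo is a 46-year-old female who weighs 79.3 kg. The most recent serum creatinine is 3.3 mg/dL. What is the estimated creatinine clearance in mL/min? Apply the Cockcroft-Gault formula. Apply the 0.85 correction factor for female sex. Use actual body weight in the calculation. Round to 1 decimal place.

CrCl = (140 − 46) × 79.3 / (72 × 3.3) × 0.85 = 7454.2 / 237.60 × 0.85 ≈ 26.7 mL/min

26.7 mL/min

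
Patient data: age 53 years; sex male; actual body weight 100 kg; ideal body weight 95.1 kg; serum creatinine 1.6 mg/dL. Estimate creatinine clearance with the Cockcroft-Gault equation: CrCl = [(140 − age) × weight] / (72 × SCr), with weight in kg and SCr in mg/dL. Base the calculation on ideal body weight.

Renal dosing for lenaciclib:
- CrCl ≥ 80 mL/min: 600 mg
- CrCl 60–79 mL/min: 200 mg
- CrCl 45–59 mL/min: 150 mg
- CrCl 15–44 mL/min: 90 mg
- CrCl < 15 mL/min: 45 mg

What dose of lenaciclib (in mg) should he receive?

CrCl = (140 − 53) × 95.1 / (72 × 1.6) = 8273.7 / 115.20 ≈ 71.8 mL/min
CrCl ≈ 72 mL/min → bracket 60–79 mL/min.
Dose for this bracket: 200 mg.

200 mg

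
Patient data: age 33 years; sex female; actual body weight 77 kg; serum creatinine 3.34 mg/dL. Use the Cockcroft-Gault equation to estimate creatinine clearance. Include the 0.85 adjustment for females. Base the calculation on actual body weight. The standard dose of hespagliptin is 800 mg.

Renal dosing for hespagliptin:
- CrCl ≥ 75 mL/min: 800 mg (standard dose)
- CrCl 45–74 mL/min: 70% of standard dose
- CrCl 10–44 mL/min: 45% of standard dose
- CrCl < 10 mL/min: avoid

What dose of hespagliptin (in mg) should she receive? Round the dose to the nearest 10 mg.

CrCl = (140 − 33) × 77 / (72 × 3.34) × 0.85 = 8239.0 / 240.48 × 0.85 ≈ 29.1 mL/min
CrCl ≈ 29 mL/min → bracket 10–44 mL/min.
45% of 800 mg = 360 mg

360 mg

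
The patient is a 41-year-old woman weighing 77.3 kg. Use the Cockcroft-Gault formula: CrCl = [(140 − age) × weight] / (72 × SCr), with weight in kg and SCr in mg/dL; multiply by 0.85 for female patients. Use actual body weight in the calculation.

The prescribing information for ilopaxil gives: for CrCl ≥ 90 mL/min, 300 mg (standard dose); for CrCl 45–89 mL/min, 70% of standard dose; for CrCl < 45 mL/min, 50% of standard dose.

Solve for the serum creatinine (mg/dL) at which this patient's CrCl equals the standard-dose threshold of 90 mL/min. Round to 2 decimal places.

Standard dose requires CrCl ≥ 90 mL/min.
Set (140 − 41) × 77.3 × 0.85 / (72 × SCr) = 90
SCr = (140 − 41) × 77.3 × 0.85 / (72 × 90) = 1.004 mg/dL

1.00 mg/dL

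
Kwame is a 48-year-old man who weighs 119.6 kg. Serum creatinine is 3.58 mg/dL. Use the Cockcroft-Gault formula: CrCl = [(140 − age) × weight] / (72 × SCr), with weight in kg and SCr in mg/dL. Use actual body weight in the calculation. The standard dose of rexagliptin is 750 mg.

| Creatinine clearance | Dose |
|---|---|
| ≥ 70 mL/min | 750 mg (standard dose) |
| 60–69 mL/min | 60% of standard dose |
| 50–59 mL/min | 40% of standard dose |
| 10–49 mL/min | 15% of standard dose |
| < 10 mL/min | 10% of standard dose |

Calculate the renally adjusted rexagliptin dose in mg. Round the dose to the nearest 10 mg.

110 mg

CrCl = (140 − 48) × 119.6 / (72 × 3.58) = 11003.2 / 257.76 ≈ 42.7 mL/min
CrCl ≈ 43 mL/min → bracket 10–49 mL/min.
15% of 750 mg = 112.5 mg → 110 mg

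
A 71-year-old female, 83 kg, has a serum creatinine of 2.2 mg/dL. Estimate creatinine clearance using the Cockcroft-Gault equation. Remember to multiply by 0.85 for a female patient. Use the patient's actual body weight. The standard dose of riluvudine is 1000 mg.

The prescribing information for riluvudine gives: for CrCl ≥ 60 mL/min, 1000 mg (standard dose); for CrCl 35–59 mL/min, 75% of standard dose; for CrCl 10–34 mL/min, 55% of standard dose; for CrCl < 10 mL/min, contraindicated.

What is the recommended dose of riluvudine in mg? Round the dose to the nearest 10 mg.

550 mg

CrCl = (140 − 71) × 83 / (72 × 2.2) × 0.85 = 5727.0 / 158.40 × 0.85 ≈ 30.7 mL/min
CrCl ≈ 31 mL/min → bracket 10–34 mL/min.
55% of 1000 mg = 550 mg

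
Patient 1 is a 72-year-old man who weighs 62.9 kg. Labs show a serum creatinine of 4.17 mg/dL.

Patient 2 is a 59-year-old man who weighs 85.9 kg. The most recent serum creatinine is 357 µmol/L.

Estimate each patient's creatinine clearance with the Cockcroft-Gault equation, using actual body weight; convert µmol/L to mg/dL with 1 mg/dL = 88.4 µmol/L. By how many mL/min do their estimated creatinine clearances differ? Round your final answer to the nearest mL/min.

Patient 1: CrCl = (140 − 72) × 62.9 / (72 × 4.17) = 4277.2 / 300.24 ≈ 14.2 mL/min
Patient 2: SCr = 357 / 88.4 = 4.038 mg/dL
Patient 2: CrCl = (140 − 59) × 85.9 / (72 × 4.038) = 6957.9 / 290.74 ≈ 23.9 mL/min
|14.2 − 23.9| = 9.7 mL/min

10 mL/min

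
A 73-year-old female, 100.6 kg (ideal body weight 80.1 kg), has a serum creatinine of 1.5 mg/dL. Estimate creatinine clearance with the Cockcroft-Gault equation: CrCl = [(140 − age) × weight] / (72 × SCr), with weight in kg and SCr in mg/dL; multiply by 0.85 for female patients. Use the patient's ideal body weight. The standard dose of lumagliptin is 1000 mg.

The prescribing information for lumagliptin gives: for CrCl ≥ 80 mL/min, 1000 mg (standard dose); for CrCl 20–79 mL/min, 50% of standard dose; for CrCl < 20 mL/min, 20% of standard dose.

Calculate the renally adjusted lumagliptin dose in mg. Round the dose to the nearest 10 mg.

CrCl = (140 − 73) × 80.1 / (72 × 1.5) × 0.85 = 5366.7 / 108.00 × 0.85 ≈ 42.2 mL/min
CrCl ≈ 42 mL/min → bracket 20–79 mL/min.
50% of 1000 mg = 500 mg

500 mg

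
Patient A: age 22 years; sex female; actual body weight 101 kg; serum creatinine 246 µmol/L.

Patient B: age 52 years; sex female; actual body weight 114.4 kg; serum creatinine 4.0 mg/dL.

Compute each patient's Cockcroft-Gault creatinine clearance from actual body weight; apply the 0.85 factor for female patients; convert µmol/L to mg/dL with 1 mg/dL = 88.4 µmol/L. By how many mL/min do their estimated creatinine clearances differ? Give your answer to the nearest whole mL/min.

Patient A: SCr = 246 / 88.4 = 2.783 mg/dL
Patient A: CrCl = (140 − 22) × 101 / (72 × 2.783) × 0.85 = 11918.0 / 200.38 × 0.85 ≈ 50.6 mL/min
Patient B: CrCl = (140 − 52) × 114.4 / (72 × 4) × 0.85 = 10067.2 / 288.00 × 0.85 ≈ 29.7 mL/min
|50.6 − 29.7| = 20.9 mL/min

21 mL/min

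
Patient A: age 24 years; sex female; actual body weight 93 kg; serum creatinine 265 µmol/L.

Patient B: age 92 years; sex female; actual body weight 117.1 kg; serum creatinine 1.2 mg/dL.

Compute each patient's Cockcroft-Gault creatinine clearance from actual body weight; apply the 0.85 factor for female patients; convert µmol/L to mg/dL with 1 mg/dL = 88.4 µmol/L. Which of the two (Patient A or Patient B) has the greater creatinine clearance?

Patient B

Patient A: SCr = 265 / 88.4 = 2.998 mg/dL
Patient A: CrCl = (140 − 24) × 93 / (72 × 2.998) × 0.85 = 10788.0 / 215.86 × 0.85 ≈ 42.5 mL/min
Patient B: CrCl = (140 − 92) × 117.1 / (72 × 1.2) × 0.85 = 5620.8 / 86.40 × 0.85 ≈ 55.3 mL/min
42.5 vs 55.3 mL/min → Patient B is higher.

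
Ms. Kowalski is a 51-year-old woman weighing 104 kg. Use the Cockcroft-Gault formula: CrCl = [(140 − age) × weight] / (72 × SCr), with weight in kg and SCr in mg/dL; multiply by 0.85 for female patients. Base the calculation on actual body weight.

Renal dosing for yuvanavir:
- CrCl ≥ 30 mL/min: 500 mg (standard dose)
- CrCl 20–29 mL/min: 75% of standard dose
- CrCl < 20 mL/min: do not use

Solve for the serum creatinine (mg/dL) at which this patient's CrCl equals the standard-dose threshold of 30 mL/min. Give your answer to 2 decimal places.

Standard dose requires CrCl ≥ 30 mL/min.
Set (140 − 51) × 104 × 0.85 / (72 × SCr) = 30
SCr = (140 − 51) × 104 × 0.85 / (72 × 30) = 3.642 mg/dL

3.64 mg/dL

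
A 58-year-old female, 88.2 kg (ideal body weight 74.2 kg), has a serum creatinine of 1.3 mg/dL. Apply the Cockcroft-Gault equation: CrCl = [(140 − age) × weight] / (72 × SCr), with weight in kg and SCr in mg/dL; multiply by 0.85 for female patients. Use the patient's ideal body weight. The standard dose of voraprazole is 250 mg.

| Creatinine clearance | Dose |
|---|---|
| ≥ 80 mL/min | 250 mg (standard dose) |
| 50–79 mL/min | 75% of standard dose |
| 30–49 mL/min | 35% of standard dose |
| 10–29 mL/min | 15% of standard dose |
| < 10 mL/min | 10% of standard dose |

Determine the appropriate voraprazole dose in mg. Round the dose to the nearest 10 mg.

190 mg

CrCl = (140 − 58) × 74.2 / (72 × 1.3) × 0.85 = 6084.4 / 93.60 × 0.85 ≈ 55.3 mL/min
CrCl ≈ 55 mL/min → bracket 50–79 mL/min.
75% of 250 mg = 187.5 mg → 190 mg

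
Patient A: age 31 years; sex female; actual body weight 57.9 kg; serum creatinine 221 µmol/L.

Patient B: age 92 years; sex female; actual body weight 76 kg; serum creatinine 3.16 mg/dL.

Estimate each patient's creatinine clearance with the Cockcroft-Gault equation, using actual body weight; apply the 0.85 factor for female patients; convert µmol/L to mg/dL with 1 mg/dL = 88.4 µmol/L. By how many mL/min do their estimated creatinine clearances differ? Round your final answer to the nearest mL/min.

Patient A: SCr = 221 / 88.4 = 2.5 mg/dL
Patient A: CrCl = (140 − 31) × 57.9 / (72 × 2.5) × 0.85 = 6311.1 / 180.00 × 0.85 ≈ 29.8 mL/min
Patient B: CrCl = (140 − 92) × 76 / (72 × 3.16) × 0.85 = 3648.0 / 227.52 × 0.85 ≈ 13.6 mL/min
|29.8 − 13.6| = 16.2 mL/min

16 mL/min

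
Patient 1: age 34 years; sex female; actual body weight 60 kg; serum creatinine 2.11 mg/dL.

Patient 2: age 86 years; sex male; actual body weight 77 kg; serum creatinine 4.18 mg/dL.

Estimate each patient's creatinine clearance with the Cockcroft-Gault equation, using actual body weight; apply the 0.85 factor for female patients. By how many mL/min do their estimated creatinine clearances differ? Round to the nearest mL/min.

Patient 1: CrCl = (140 − 34) × 60 / (72 × 2.11) × 0.85 = 6360.0 / 151.92 × 0.85 ≈ 35.6 mL/min
Patient 2: CrCl = (140 − 86) × 77 / (72 × 4.18) = 4158.0 / 300.96 ≈ 13.8 mL/min
|35.6 − 13.8| = 21.8 mL/min

22 mL/min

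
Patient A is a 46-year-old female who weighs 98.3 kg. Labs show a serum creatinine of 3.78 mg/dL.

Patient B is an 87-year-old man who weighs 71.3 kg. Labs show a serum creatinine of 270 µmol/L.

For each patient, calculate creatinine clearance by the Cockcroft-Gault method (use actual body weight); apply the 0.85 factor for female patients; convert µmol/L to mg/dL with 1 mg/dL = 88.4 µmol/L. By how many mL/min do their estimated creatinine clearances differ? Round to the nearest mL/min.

Patient A: CrCl = (140 − 46) × 98.3 / (72 × 3.78) × 0.85 = 9240.2 / 272.16 × 0.85 ≈ 28.9 mL/min
Patient B: SCr = 270 / 88.4 = 3.054 mg/dL
Patient B: CrCl = (140 − 87) × 71.3 / (72 × 3.054) = 3778.9 / 219.89 ≈ 17.2 mL/min
|28.9 − 17.2| = 11.7 mL/min

12 mL/min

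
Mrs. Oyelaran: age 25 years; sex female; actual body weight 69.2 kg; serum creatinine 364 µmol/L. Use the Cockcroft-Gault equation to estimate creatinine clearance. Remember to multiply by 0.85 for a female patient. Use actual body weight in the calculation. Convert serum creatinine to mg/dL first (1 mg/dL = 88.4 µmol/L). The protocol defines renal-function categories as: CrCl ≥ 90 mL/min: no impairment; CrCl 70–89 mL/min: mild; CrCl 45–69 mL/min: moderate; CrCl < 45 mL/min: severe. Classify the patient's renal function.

severe

SCr = 364 / 88.4 = 4.118 mg/dL
CrCl = (140 − 25) × 69.2 / (72 × 4.118) × 0.85 = 7958.0 / 296.50 × 0.85 ≈ 22.8 mL/min
23 mL/min falls in the 'severe' range.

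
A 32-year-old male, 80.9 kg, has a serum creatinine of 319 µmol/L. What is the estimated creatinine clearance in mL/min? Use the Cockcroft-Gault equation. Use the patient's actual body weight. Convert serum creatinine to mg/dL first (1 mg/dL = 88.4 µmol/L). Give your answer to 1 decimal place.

SCr = 319 / 88.4 = 3.609 mg/dL
CrCl = (140 − 32) × 80.9 / (72 × 3.609) = 8737.2 / 259.85 ≈ 33.6 mL/min

33.6 mL/min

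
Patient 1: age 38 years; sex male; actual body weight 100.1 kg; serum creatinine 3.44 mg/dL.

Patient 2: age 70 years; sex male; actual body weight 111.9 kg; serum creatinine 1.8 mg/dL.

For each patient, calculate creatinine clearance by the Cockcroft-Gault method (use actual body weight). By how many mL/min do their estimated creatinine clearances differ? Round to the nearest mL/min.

Patient 1: CrCl = (140 − 38) × 100.1 / (72 × 3.44) = 10210.2 / 247.68 ≈ 41.2 mL/min
Patient 2: CrCl = (140 − 70) × 111.9 / (72 × 1.8) = 7833.0 / 129.60 ≈ 60.4 mL/min
|41.2 − 60.4| = 19.2 mL/min

19 mL/min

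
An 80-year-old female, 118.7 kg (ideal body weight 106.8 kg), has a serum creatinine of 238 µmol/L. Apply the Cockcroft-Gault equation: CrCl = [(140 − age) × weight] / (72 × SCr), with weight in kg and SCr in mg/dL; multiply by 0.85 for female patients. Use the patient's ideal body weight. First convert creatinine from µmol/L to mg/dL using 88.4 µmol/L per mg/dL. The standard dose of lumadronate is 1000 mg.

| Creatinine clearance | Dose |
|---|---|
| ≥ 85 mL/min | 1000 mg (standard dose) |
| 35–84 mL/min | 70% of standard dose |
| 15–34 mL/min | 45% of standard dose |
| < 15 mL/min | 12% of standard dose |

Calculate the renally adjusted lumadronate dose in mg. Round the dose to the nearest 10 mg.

SCr = 238 / 88.4 = 2.692 mg/dL
CrCl = (140 − 80) × 106.8 / (72 × 2.692) × 0.85 = 6408.0 / 193.82 × 0.85 ≈ 28.1 mL/min
CrCl ≈ 28 mL/min → bracket 15–34 mL/min.
45% of 1000 mg = 450 mg

450 mg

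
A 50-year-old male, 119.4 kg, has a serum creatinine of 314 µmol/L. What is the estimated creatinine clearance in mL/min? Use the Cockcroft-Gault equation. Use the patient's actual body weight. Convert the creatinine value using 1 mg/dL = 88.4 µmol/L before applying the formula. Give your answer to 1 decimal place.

SCr = 314 / 88.4 = 3.552 mg/dL
CrCl = (140 − 50) × 119.4 / (72 × 3.552) = 10746.0 / 255.74 ≈ 42.0 mL/min

42.0 mL/min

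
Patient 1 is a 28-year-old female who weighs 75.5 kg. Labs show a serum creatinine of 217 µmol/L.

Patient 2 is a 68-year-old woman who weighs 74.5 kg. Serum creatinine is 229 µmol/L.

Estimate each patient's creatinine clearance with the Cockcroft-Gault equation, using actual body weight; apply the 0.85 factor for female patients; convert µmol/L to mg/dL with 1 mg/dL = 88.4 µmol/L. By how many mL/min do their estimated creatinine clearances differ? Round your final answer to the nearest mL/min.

Patient 1: SCr = 217 / 88.4 = 2.455 mg/dL
Patient 1: CrCl = (140 − 28) × 75.5 / (72 × 2.455) × 0.85 = 8456.0 / 176.76 × 0.85 ≈ 40.7 mL/min
Patient 2: SCr = 229 / 88.4 = 2.59 mg/dL
Patient 2: CrCl = (140 − 68) × 74.5 / (72 × 2.59) × 0.85 = 5364.0 / 186.48 × 0.85 ≈ 24.4 mL/min
|40.7 − 24.4| = 16.3 mL/min

16 mL/min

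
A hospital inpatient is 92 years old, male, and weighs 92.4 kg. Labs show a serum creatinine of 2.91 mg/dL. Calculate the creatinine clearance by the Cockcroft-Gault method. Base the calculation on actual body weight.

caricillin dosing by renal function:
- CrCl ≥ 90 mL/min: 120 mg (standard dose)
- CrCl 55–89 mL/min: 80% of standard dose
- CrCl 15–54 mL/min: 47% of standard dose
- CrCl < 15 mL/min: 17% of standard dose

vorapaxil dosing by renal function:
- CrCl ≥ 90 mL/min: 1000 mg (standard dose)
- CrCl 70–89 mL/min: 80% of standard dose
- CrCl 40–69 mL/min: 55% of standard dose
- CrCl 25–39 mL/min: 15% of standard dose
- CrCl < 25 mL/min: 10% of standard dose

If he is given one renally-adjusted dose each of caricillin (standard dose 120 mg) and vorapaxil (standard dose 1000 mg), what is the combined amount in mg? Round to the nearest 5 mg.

155 mg

CrCl = (140 − 92) × 92.4 / (72 × 2.91) = 4435.2 / 209.52 ≈ 21.2 mL/min
CrCl ≈ 21 mL/min.
caricillin: 15–54 mL/min → 47% of 120 mg = 56.4 mg.
vorapaxil: < 25 mL/min → 10% of 1000 mg = 100 mg.
Total = 56.4 + 100 = 156.4 mg.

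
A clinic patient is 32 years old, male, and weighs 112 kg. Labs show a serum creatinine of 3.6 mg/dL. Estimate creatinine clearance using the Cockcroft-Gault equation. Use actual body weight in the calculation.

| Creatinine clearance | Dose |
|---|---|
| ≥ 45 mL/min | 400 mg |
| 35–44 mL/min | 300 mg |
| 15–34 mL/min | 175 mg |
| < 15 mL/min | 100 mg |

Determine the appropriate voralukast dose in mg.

400 mg

CrCl = (140 − 32) × 112 / (72 × 3.6) = 12096.0 / 259.20 ≈ 46.7 mL/min
CrCl ≈ 47 mL/min → bracket ≥ 45 mL/min.
Dose for this bracket: 400 mg.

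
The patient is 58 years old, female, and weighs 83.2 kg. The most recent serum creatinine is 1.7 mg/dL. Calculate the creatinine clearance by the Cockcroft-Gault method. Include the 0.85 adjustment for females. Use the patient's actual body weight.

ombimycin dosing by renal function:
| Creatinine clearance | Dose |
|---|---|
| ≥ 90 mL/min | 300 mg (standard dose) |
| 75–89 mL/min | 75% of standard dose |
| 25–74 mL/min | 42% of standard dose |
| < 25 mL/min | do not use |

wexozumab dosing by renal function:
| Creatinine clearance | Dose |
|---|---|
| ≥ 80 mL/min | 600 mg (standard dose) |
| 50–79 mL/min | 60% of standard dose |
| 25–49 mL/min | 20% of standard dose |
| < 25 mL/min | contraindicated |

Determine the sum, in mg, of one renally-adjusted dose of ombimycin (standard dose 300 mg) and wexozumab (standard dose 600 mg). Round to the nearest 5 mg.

CrCl = (140 − 58) × 83.2 / (72 × 1.7) × 0.85 = 6822.4 / 122.40 × 0.85 ≈ 47.4 mL/min
CrCl ≈ 47 mL/min.
ombimycin: 25–74 mL/min → 42% of 300 mg = 126 mg.
wexozumab: 25–49 mL/min → 20% of 600 mg = 120 mg.
Total = 126 + 120 = 246 mg.

245 mg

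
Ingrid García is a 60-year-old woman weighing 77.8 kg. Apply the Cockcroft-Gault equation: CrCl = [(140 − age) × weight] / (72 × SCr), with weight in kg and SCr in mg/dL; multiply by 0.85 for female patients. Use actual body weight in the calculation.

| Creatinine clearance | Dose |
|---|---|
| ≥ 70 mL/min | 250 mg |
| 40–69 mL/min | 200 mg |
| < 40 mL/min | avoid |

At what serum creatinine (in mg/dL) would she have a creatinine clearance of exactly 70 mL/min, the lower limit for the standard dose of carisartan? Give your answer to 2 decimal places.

1.05 mg/dL

Standard dose requires CrCl ≥ 70 mL/min.
Set (140 − 60) × 77.8 × 0.85 / (72 × SCr) = 70
SCr = (140 − 60) × 77.8 × 0.85 / (72 × 70) = 1.050 mg/dL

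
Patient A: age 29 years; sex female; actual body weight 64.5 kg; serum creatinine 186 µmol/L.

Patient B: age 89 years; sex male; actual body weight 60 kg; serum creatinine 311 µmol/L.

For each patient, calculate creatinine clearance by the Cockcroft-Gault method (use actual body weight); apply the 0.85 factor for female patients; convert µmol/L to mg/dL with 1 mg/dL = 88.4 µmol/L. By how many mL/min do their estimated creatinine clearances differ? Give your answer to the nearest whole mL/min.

Patient A: SCr = 186 / 88.4 = 2.104 mg/dL
Patient A: CrCl = (140 − 29) × 64.5 / (72 × 2.104) × 0.85 = 7159.5 / 151.49 × 0.85 ≈ 40.2 mL/min
Patient B: SCr = 311 / 88.4 = 3.518 mg/dL
Patient B: CrCl = (140 − 89) × 60 / (72 × 3.518) = 3060.0 / 253.30 ≈ 12.1 mL/min
|40.2 − 12.1| = 28.1 mL/min

28 mL/min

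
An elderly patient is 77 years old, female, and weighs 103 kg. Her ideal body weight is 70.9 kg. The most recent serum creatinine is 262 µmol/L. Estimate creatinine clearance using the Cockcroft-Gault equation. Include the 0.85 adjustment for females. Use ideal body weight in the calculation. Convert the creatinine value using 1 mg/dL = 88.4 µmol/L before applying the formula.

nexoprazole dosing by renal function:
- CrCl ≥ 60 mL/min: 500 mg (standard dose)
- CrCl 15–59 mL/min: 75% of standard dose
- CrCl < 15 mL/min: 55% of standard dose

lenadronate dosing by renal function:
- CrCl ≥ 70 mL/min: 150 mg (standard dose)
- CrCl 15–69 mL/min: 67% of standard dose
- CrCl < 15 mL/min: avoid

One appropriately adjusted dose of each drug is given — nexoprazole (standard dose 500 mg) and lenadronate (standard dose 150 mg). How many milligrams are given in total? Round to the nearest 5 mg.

SCr = 262 / 88.4 = 2.964 mg/dL
CrCl = (140 − 77) × 70.9 / (72 × 2.964) × 0.85 = 4466.7 / 213.41 × 0.85 ≈ 17.8 mL/min
CrCl ≈ 18 mL/min.
nexoprazole: 15–59 mL/min → 75% of 500 mg = 375 mg.
lenadronate: 15–69 mL/min → 67% of 150 mg = 100.5 mg.
Total = 375 + 100.5 = 475.5 mg.

475 mg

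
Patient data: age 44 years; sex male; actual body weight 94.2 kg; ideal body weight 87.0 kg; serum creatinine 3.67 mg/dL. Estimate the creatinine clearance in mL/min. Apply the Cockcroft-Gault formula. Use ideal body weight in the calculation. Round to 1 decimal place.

CrCl = (140 − 44) × 87 / (72 × 3.67) = 8352.0 / 264.24 ≈ 31.6 mL/min

31.6 mL/min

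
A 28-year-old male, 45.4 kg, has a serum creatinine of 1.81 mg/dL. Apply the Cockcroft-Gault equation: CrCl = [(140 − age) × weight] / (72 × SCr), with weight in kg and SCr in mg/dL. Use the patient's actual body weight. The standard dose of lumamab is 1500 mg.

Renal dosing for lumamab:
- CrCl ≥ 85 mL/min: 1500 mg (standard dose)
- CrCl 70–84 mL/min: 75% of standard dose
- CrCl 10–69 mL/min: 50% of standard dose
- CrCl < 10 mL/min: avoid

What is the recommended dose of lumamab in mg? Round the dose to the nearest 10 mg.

CrCl = (140 − 28) × 45.4 / (72 × 1.81) = 5084.8 / 130.32 ≈ 39.0 mL/min
CrCl ≈ 39 mL/min → bracket 10–69 mL/min.
50% of 1500 mg = 750 mg

750 mg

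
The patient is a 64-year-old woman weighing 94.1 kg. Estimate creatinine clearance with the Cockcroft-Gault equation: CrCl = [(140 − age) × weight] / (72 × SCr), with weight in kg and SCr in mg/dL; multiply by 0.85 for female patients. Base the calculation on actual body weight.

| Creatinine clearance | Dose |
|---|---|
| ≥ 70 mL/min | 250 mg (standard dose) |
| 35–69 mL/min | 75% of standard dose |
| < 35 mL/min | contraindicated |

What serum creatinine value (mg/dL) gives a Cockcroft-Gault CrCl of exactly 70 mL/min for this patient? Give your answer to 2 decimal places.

1.21 mg/dL

Standard dose requires CrCl ≥ 70 mL/min.
Set (140 − 64) × 94.1 × 0.85 / (72 × SCr) = 70
SCr = (140 − 64) × 94.1 × 0.85 / (72 × 70) = 1.206 mg/dL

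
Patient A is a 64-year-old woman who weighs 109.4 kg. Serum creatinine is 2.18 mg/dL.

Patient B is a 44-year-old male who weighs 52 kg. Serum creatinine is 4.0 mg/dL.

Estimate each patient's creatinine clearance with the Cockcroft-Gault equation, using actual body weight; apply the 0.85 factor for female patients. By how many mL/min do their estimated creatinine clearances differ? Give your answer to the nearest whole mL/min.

28 mL/min

Patient A: CrCl = (140 − 64) × 109.4 / (72 × 2.18) × 0.85 = 8314.4 / 156.96 × 0.85 ≈ 45.0 mL/min
Patient B: CrCl = (140 − 44) × 52 / (72 × 4) = 4992.0 / 288.00 ≈ 17.3 mL/min
|45.0 − 17.3| = 27.7 mL/min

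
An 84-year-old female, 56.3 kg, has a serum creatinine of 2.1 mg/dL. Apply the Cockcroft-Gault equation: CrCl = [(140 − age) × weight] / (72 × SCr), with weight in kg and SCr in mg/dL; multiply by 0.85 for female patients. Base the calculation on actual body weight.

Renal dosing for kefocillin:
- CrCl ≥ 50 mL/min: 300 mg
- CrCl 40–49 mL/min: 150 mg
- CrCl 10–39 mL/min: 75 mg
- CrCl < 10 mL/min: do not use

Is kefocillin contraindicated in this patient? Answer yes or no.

no

CrCl = (140 − 84) × 56.3 / (72 × 2.1) × 0.85 = 3152.8 / 151.20 × 0.85 ≈ 17.7 mL/min
CrCl ≈ 18 mL/min, which is ≥ 10 mL/min.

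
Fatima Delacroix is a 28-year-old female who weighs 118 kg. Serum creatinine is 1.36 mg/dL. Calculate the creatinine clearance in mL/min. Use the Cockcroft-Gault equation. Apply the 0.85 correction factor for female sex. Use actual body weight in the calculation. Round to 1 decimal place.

114.7 mL/min

CrCl = (140 − 28) × 118 / (72 × 1.36) × 0.85 = 13216.0 / 97.92 × 0.85 ≈ 114.7 mL/min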